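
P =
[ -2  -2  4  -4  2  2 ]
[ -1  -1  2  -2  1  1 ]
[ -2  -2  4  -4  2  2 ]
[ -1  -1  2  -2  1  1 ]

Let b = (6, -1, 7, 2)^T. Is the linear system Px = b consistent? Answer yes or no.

no

Row reduce the augmented matrix [P | b].
R2 ← R2 − (1/2)·R1: [0, 0, 0, 0, 0, 0, -4]
R3 ← R3 − R1: [0, 0, 0, 0, 0, 0, 1]
R4 ← R4 − (1/2)·R1: [0, 0, 0, 0, 0, 0, -1]
R3 ← R3 + (1/4)·R2: [0, 0, 0, 0, 0, 0, 0]
R4 ← R4 − (1/4)·R2: [0, 0, 0, 0, 0, 0, 0]
The echelon form has 2 nonzero rows; the last pivot sits in the augmented column, so rank(P) = 1 but rank([P|b]) = 2.
Since the ranks differ, the system is inconsistent.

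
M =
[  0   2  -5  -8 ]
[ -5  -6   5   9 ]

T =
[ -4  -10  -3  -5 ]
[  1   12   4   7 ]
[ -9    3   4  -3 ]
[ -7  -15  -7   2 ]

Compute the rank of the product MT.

2

First compute MT:
[[103, 129,  44,  13],
 [-94, -142, -52, -14]]
Now row reduce the product.
R2 ← R2 + (94/103)·R1: [0, -2500/103, -1220/103, -220/103]
2 nonzero rows, so rank(MT) = 2.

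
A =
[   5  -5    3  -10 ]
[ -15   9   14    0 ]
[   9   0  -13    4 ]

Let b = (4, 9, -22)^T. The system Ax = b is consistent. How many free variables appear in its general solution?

1

Row reduce the augmented matrix [A | b].
R2 ← R2 + (3)·R1: [0, -6, 23, -30, 21]
R3 ← R3 − (9/5)·R1: [0, 9, -92/5, 22, -146/5]
R3 ← R3 + (3/2)·R2: [0, 0, 161/10, -23, 23/10]
The echelon form has 3 nonzero rows, and every pivot lies in the first 4 columns, so rank(A) = rank([A|b]) = 3.
The system is consistent.
Free variables = (unknowns) − (rank) = 4 − 3 = 1.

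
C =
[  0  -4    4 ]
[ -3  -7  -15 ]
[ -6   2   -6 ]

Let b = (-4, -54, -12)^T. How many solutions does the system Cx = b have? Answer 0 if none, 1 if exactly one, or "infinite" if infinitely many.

Row reduce the augmented matrix [C | b].
Swap R1 ↔ R2
R3 ← R3 − (2)·R1: [0, 16, 24, 96]
R3 ← R3 + (4)·R2: [0, 0, 40, 80]
The echelon form has 3 nonzero rows, and every pivot lies in the first 3 columns, so rank(C) = rank([C|b]) = 3.
The system is consistent.
rank = 3 = number of unknowns, so the solution is unique.

1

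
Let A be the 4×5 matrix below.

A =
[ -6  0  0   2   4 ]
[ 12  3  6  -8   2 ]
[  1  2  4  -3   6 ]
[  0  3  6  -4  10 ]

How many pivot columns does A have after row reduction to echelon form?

2

Row reduce to echelon form.
R2 ← R2 + (2)·R1: [0, 3, 6, -4, 10]
R3 ← R3 + (1/6)·R1: [0, 2, 4, -8/3, 20/3]
R3 ← R3 − (2/3)·R2: [0, 0, 0, 0, 0]
R4 ← R4 − R2: [0, 0, 0, 0, 0]
Echelon form has 2 nonzero rows, so rank(A) = 2.
Each nonzero row contributes one pivot column: 2 pivot columns.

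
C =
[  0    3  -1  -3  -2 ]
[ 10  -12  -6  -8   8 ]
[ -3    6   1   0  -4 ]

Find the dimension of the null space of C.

3

Row reduce to echelon form.
Swap R1 ↔ R2
R3 ← R3 + (3/10)·R1: [0, 12/5, -4/5, -12/5, -8/5]
R3 ← R3 − (4/5)·R2: [0, 0, 0, 0, 0]
2 nonzero rows, so rank(C) = 2.
C has 5 columns; by rank–nullity, nullity = 5 − 2 = 3.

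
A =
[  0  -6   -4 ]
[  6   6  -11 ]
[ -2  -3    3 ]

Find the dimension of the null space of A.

1

Row reduce to echelon form.
Swap R1 ↔ R2
R3 ← R3 + (1/3)·R1: [0, -1, -2/3]
R3 ← R3 − (1/6)·R2: [0, 0, 0]
2 nonzero rows, so rank(A) = 2.
A has 3 columns; by rank–nullity, nullity = 3 − 2 = 1.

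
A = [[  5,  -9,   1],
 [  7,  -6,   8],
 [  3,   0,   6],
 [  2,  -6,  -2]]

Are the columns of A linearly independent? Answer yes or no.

Row reduce A to echelon form.
R2 ← R2 − (7/5)·R1: [0, 33/5, 33/5]
R3 ← R3 − (3/5)·R1: [0, 27/5, 27/5]
R4 ← R4 − (2/5)·R1: [0, -12/5, -12/5]
R3 ← R3 − (9/11)·R2: [0, 0, 0]
R4 ← R4 + (4/11)·R2: [0, 0, 0]
2 pivots among 3 columns.
Only 2 < 3 pivot columns, so the columns are linearly dependent.

no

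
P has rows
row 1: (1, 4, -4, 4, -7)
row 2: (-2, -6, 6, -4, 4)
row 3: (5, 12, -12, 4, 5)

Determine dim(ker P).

Row reduce to echelon form.
R2 ← R2 + (2)·R1: [0, 2, -2, 4, -10]
R3 ← R3 − (5)·R1: [0, -8, 8, -16, 40]
R3 ← R3 + (4)·R2: [0, 0, 0, 0, 0]
2 nonzero rows, so rank(P) = 2.
P has 5 columns; by rank–nullity, nullity = 5 − 2 = 3.

3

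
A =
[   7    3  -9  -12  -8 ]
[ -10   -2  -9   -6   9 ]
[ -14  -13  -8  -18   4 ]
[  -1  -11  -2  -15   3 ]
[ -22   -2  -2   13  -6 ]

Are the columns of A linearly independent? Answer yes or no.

Row reduce A to echelon form.
R2 ← R2 + (10/7)·R1: [0, 16/7, -153/7, -162/7, -17/7]
R3 ← R3 + (2)·R1: [0, -7, -26, -42, -12]
R4 ← R4 + (1/7)·R1: [0, -74/7, -23/7, -117/7, 13/7]
R5 ← R5 + (22/7)·R1: [0, 52/7, -212/7, -173/7, -218/7]
R3 ← R3 + (49/16)·R2: [0, 0, -1487/16, -903/8, -311/16]
R4 ← R4 + (37/8)·R2: [0, 0, -835/8, -495/4, -75/8]
R5 ← R5 − (13/4)·R2: [0, 0, 163/4, 101/2, -93/4]
R4 ← R4 − (1670/1487)·R3: [0, 0, 0, 4485/1487, 18520/1487]
R5 ← R5 + (652/1487)·R3: [0, 0, 0, 1499/1487, -47246/1487]
R5 ← R5 − (1499/4485)·R4: [0, 0, 0, 0, -32234/897]
5 pivots among 5 columns.
Every column is a pivot column, so the columns are linearly independent.

yes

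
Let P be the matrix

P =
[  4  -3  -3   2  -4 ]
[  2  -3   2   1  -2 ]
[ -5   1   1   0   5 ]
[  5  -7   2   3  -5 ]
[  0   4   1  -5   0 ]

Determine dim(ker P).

1

Row reduce to echelon form.
R2 ← R2 − (1/2)·R1: [0, -3/2, 7/2, 0, 0]
R3 ← R3 + (5/4)·R1: [0, -11/4, -11/4, 5/2, 0]
R4 ← R4 − (5/4)·R1: [0, -13/4, 23/4, 1/2, 0]
R3 ← R3 − (11/6)·R2: [0, 0, -55/6, 5/2, 0]
R4 ← R4 − (13/6)·R2: [0, 0, -11/6, 1/2, 0]
R5 ← R5 + (8/3)·R2: [0, 0, 31/3, -5, 0]
R4 ← R4 − (1/5)·R3: [0, 0, 0, 0, 0]
R5 ← R5 + (62/55)·R3: [0, 0, 0, -24/11, 0]
Swap R4 ↔ R5
4 nonzero rows, so rank(P) = 4.
P has 5 columns; by rank–nullity, nullity = 5 − 4 = 1.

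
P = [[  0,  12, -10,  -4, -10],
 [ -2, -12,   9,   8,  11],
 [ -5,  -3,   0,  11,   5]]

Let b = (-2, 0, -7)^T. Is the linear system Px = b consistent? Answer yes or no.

Row reduce the augmented matrix [P | b].
Swap R1 ↔ R2
R3 ← R3 − (5/2)·R1: [0, 27, -45/2, -9, -45/2, -7]
R3 ← R3 − (9/4)·R2: [0, 0, 0, 0, 0, -5/2]
The echelon form has 3 nonzero rows; the last pivot sits in the augmented column, so rank(P) = 2 but rank([P|b]) = 3.
Since the ranks differ, the system is inconsistent.

no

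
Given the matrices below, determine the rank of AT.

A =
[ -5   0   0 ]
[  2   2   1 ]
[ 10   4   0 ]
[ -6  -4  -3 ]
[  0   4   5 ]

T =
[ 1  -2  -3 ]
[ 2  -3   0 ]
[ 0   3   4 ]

First compute AT:
[[ -5,  10,  15],
 [  6,  -7,  -2],
 [ 18, -32, -30],
 [-14,  15,   6],
 [  8,   3,  20]]
Now row reduce the product.
R2 ← R2 + (6/5)·R1: [0, 5, 16]
R3 ← R3 + (18/5)·R1: [0, 4, 24]
R4 ← R4 − (14/5)·R1: [0, -13, -36]
R5 ← R5 + (8/5)·R1: [0, 19, 44]
R3 ← R3 − (4/5)·R2: [0, 0, 56/5]
R4 ← R4 + (13/5)·R2: [0, 0, 28/5]
R5 ← R5 − (19/5)·R2: [0, 0, -84/5]
R4 ← R4 − (1/2)·R3: [0, 0, 0]
R5 ← R5 + (3/2)·R3: [0, 0, 0]
3 nonzero rows, so rank(AT) = 3.

3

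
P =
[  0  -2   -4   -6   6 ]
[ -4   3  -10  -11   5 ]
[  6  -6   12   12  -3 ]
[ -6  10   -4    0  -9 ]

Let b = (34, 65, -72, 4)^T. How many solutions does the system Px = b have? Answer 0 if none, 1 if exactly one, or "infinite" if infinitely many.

infinite

Row reduce the augmented matrix [P | b].
Swap R1 ↔ R2
R3 ← R3 + (3/2)·R1: [0, -3/2, -3, -9/2, 9/2, 51/2]
R4 ← R4 − (3/2)·R1: [0, 11/2, 11, 33/2, -33/2, -187/2]
R3 ← R3 − (3/4)·R2: [0, 0, 0, 0, 0, 0]
R4 ← R4 + (11/4)·R2: [0, 0, 0, 0, 0, 0]
The echelon form has 2 nonzero rows, and every pivot lies in the first 5 columns, so rank(P) = rank([P|b]) = 2.
The system is consistent.
rank = 2 < 5 unknowns, so there are infinitely many solutions.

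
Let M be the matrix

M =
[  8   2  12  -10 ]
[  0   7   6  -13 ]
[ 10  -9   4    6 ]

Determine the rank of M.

3

Row reduce to echelon form.
R3 ← R3 − (5/4)·R1: [0, -23/2, -11, 37/2]
R3 ← R3 + (23/14)·R2: [0, 0, -8/7, -20/7]
Echelon form has 3 nonzero rows, so rank(M) = 3.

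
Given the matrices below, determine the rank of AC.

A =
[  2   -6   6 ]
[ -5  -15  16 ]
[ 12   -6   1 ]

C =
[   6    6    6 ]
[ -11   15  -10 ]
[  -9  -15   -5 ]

3

First compute AC:
[[ 24, -168,  42],
 [ -9, -495,  40],
 [129, -33, 127]]
Now row reduce the product.
R2 ← R2 + (3/8)·R1: [0, -558, 223/4]
R3 ← R3 − (43/8)·R1: [0, 870, -395/4]
R3 ← R3 + (145/93)·R2: [0, 0, -1100/93]
3 nonzero rows, so rank(AC) = 3.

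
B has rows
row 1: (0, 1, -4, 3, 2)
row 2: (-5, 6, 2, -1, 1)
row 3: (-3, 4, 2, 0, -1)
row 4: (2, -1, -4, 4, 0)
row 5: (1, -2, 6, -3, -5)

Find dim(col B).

3

Row reduce to echelon form.
Swap R1 ↔ R2
R3 ← R3 − (3/5)·R1: [0, 2/5, 4/5, 3/5, -8/5]
R4 ← R4 + (2/5)·R1: [0, 7/5, -16/5, 18/5, 2/5]
R5 ← R5 + (1/5)·R1: [0, -4/5, 32/5, -16/5, -24/5]
R3 ← R3 − (2/5)·R2: [0, 0, 12/5, -3/5, -12/5]
R4 ← R4 − (7/5)·R2: [0, 0, 12/5, -3/5, -12/5]
R5 ← R5 + (4/5)·R2: [0, 0, 16/5, -4/5, -16/5]
R4 ← R4 − R3: [0, 0, 0, 0, 0]
R5 ← R5 − (4/3)·R3: [0, 0, 0, 0, 0]
Echelon form has 3 nonzero rows, so rank(B) = 3.
The column space has dimension equal to the rank: 3.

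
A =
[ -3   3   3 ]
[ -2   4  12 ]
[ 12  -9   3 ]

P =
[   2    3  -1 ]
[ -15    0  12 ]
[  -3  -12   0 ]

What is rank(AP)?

2

First compute AP:
[[-60, -45,  39],
 [-100, -150,  50],
 [150,   0, -120]]
Now row reduce the product.
R2 ← R2 − (5/3)·R1: [0, -75, -15]
R3 ← R3 + (5/2)·R1: [0, -225/2, -45/2]
R3 ← R3 − (3/2)·R2: [0, 0, 0]
2 nonzero rows, so rank(AP) = 2.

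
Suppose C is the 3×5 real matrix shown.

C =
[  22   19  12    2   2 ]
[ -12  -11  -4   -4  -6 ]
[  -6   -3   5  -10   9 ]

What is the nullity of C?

Row reduce to echelon form.
R2 ← R2 + (6/11)·R1: [0, -7/11, 28/11, -32/11, -54/11]
R3 ← R3 + (3/11)·R1: [0, 24/11, 91/11, -104/11, 105/11]
R3 ← R3 + (24/7)·R2: [0, 0, 17, -136/7, -51/7]
3 nonzero rows, so rank(C) = 3.
C has 5 columns; by rank–nullity, nullity = 5 − 3 = 2.

2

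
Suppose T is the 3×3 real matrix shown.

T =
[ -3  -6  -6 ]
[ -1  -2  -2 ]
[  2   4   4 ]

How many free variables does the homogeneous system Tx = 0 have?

Row reduce to echelon form.
R2 ← R2 − (1/3)·R1: [0, 0, 0]
R3 ← R3 + (2/3)·R1: [0, 0, 0]
1 nonzero row, so rank(T) = 1.
T has 3 columns; by rank–nullity, nullity = 3 − 1 = 2.

2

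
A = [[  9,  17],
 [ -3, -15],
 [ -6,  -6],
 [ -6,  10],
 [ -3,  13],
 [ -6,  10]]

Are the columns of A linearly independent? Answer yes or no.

yes

Row reduce A to echelon form.
R2 ← R2 + (1/3)·R1: [0, -28/3]
R3 ← R3 + (2/3)·R1: [0, 16/3]
R4 ← R4 + (2/3)·R1: [0, 64/3]
R5 ← R5 + (1/3)·R1: [0, 56/3]
R6 ← R6 + (2/3)·R1: [0, 64/3]
R3 ← R3 + (4/7)·R2: [0, 0]
R4 ← R4 + (16/7)·R2: [0, 0]
R5 ← R5 + (2)·R2: [0, 0]
R6 ← R6 + (16/7)·R2: [0, 0]
2 pivots among 2 columns.
Every column is a pivot column, so the columns are linearly independent.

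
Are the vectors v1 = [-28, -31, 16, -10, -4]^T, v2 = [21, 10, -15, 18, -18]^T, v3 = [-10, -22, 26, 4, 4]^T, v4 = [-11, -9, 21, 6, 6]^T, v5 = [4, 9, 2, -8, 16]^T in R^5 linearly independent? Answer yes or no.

Form the matrix with these vectors as rows and row reduce.
R2 ← R2 + (3/4)·R1: [0, -53/4, -3, 21/2, -21]
R3 ← R3 − (5/14)·R1: [0, -153/14, 142/7, 53/7, 38/7]
R4 ← R4 − (11/28)·R1: [0, 89/28, 103/7, 139/14, 53/7]
R5 ← R5 + (1/7)·R1: [0, 32/7, 30/7, -66/7, 108/7]
R3 ← R3 − (306/371)·R2: [0, 0, 8444/371, -404/371, 8440/371]
R4 ← R4 + (89/371)·R2: [0, 0, 5192/371, 4618/371, 940/371]
R5 ← R5 + (128/371)·R2: [0, 0, 1206/371, -2154/371, 3036/371]
R4 ← R4 − (1298/2111)·R3: [0, 0, 0, 27690/2111, -24180/2111]
R5 ← R5 − (603/4222)·R3: [0, 0, 0, -11928/2111, 10416/2111]
R5 ← R5 + (28/65)·R4: [0, 0, 0, 0, 0]
4 nonzero rows, so the 5 vectors span a space of dimension 4.
Since 4 < 5, the vectors are linearly dependent.

no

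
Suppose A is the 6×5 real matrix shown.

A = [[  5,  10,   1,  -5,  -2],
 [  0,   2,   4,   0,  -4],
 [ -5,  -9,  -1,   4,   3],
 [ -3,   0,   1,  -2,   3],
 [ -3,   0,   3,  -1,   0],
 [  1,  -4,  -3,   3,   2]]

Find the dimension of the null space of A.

1

Row reduce to echelon form.
R3 ← R3 + R1: [0, 1, 0, -1, 1]
R4 ← R4 + (3/5)·R1: [0, 6, 8/5, -5, 9/5]
R5 ← R5 + (3/5)·R1: [0, 6, 18/5, -4, -6/5]
R6 ← R6 − (1/5)·R1: [0, -6, -16/5, 4, 12/5]
R3 ← R3 − (1/2)·R2: [0, 0, -2, -1, 3]
R4 ← R4 − (3)·R2: [0, 0, -52/5, -5, 69/5]
R5 ← R5 − (3)·R2: [0, 0, -42/5, -4, 54/5]
R6 ← R6 + (3)·R2: [0, 0, 44/5, 4, -48/5]
R4 ← R4 − (26/5)·R3: [0, 0, 0, 1/5, -9/5]
R5 ← R5 − (21/5)·R3: [0, 0, 0, 1/5, -9/5]
R6 ← R6 + (22/5)·R3: [0, 0, 0, -2/5, 18/5]
R5 ← R5 − R4: [0, 0, 0, 0, 0]
R6 ← R6 + (2)·R4: [0, 0, 0, 0, 0]
4 nonzero rows, so rank(A) = 4.
A has 5 columns; by rank–nullity, nullity = 5 − 4 = 1.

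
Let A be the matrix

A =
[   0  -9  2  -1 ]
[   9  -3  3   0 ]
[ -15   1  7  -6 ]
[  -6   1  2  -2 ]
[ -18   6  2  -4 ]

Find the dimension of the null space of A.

1

Row reduce to echelon form.
Swap R1 ↔ R2
R3 ← R3 + (5/3)·R1: [0, -4, 12, -6]
R4 ← R4 + (2/3)·R1: [0, -1, 4, -2]
R5 ← R5 + (2)·R1: [0, 0, 8, -4]
R3 ← R3 − (4/9)·R2: [0, 0, 100/9, -50/9]
R4 ← R4 − (1/9)·R2: [0, 0, 34/9, -17/9]
R4 ← R4 − (17/50)·R3: [0, 0, 0, 0]
R5 ← R5 − (18/25)·R3: [0, 0, 0, 0]
3 nonzero rows, so rank(A) = 3.
A has 4 columns; by rank–nullity, nullity = 4 − 3 = 1.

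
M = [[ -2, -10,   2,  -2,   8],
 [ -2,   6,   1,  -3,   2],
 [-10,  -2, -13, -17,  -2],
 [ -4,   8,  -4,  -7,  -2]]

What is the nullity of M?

Row reduce to echelon form.
R2 ← R2 − R1: [0, 16, -1, -1, -6]
R3 ← R3 − (5)·R1: [0, 48, -23, -7, -42]
R4 ← R4 − (2)·R1: [0, 28, -8, -3, -18]
R3 ← R3 − (3)·R2: [0, 0, -20, -4, -24]
R4 ← R4 − (7/4)·R2: [0, 0, -25/4, -5/4, -15/2]
R4 ← R4 − (5/16)·R3: [0, 0, 0, 0, 0]
3 nonzero rows, so rank(M) = 3.
M has 5 columns; by rank–nullity, nullity = 5 − 3 = 2.

2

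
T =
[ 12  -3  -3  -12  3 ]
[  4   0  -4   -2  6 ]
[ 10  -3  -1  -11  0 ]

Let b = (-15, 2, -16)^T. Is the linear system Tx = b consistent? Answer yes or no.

yes

Row reduce the augmented matrix [T | b].
R2 ← R2 − (1/3)·R1: [0, 1, -3, 2, 5, 7]
R3 ← R3 − (5/6)·R1: [0, -1/2, 3/2, -1, -5/2, -7/2]
R3 ← R3 + (1/2)·R2: [0, 0, 0, 0, 0, 0]
The echelon form has 2 nonzero rows, and every pivot lies in the first 5 columns, so rank(T) = rank([T|b]) = 2.
The system is consistent.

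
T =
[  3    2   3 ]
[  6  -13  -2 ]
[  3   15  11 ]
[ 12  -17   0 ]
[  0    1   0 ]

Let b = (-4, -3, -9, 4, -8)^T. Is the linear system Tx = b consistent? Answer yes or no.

no

Row reduce the augmented matrix [T | b].
R2 ← R2 − (2)·R1: [0, -17, -8, 5]
R3 ← R3 − R1: [0, 13, 8, -5]
R4 ← R4 − (4)·R1: [0, -25, -12, 20]
R3 ← R3 + (13/17)·R2: [0, 0, 32/17, -20/17]
R4 ← R4 − (25/17)·R2: [0, 0, -4/17, 215/17]
R5 ← R5 + (1/17)·R2: [0, 0, -8/17, -131/17]
R4 ← R4 + (1/8)·R3: [0, 0, 0, 25/2]
R5 ← R5 + (1/4)·R3: [0, 0, 0, -8]
R5 ← R5 + (16/25)·R4: [0, 0, 0, 0]
The echelon form has 4 nonzero rows; the last pivot sits in the augmented column, so rank(T) = 3 but rank([T|b]) = 4.
Since the ranks differ, the system is inconsistent.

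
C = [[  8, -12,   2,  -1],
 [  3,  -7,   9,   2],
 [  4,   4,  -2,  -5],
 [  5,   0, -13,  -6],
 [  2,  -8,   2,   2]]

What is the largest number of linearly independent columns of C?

3

Row reduce to echelon form.
R2 ← R2 − (3/8)·R1: [0, -5/2, 33/4, 19/8]
R3 ← R3 − (1/2)·R1: [0, 10, -3, -9/2]
R4 ← R4 − (5/8)·R1: [0, 15/2, -57/4, -43/8]
R5 ← R5 − (1/4)·R1: [0, -5, 3/2, 9/4]
R3 ← R3 + (4)·R2: [0, 0, 30, 5]
R4 ← R4 + (3)·R2: [0, 0, 21/2, 7/4]
R5 ← R5 − (2)·R2: [0, 0, -15, -5/2]
R4 ← R4 − (7/20)·R3: [0, 0, 0, 0]
R5 ← R5 + (1/2)·R3: [0, 0, 0, 0]
Echelon form has 3 nonzero rows, so rank(C) = 3.
The rank gives the maximum number of linearly independent columns: 3.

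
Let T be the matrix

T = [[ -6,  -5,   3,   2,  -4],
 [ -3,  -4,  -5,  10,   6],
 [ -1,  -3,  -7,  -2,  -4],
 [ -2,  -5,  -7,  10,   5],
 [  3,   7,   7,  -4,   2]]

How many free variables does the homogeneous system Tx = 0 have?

0

Row reduce to echelon form.
R2 ← R2 − (1/2)·R1: [0, -3/2, -13/2, 9, 8]
R3 ← R3 − (1/6)·R1: [0, -13/6, -15/2, -7/3, -10/3]
R4 ← R4 − (1/3)·R1: [0, -10/3, -8, 28/3, 19/3]
R5 ← R5 + (1/2)·R1: [0, 9/2, 17/2, -3, 0]
R3 ← R3 − (13/9)·R2: [0, 0, 17/9, -46/3, -134/9]
R4 ← R4 − (20/9)·R2: [0, 0, 58/9, -32/3, -103/9]
R5 ← R5 + (3)·R2: [0, 0, -11, 24, 24]
R4 ← R4 − (58/17)·R3: [0, 0, 0, 708/17, 669/17]
R5 ← R5 + (99/17)·R3: [0, 0, 0, -1110/17, -1066/17]
R5 ← R5 + (185/118)·R4: [0, 0, 0, 0, -119/118]
5 nonzero rows, so rank(T) = 5.
T has 5 columns; by rank–nullity, nullity = 5 − 5 = 0.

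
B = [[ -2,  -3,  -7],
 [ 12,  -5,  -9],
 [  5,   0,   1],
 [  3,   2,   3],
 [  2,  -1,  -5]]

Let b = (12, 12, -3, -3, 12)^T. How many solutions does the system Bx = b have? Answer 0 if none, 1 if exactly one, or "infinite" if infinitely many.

Row reduce the augmented matrix [B | b].
R2 ← R2 + (6)·R1: [0, -23, -51, 84]
R3 ← R3 + (5/2)·R1: [0, -15/2, -33/2, 27]
R4 ← R4 + (3/2)·R1: [0, -5/2, -15/2, 15]
R5 ← R5 + R1: [0, -4, -12, 24]
R3 ← R3 − (15/46)·R2: [0, 0, 3/23, -9/23]
R4 ← R4 − (5/46)·R2: [0, 0, -45/23, 135/23]
R5 ← R5 − (4/23)·R2: [0, 0, -72/23, 216/23]
R4 ← R4 + (15)·R3: [0, 0, 0, 0]
R5 ← R5 + (24)·R3: [0, 0, 0, 0]
The echelon form has 3 nonzero rows, and every pivot lies in the first 3 columns, so rank(B) = rank([B|b]) = 3.
The system is consistent.
rank = 3 = number of unknowns, so the solution is unique.

1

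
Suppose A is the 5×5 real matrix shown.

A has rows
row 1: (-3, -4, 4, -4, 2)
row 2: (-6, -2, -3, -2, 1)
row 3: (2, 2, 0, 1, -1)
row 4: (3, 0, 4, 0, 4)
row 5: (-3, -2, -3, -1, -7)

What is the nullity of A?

0

Row reduce to echelon form.
R2 ← R2 − (2)·R1: [0, 6, -11, 6, -3]
R3 ← R3 + (2/3)·R1: [0, -2/3, 8/3, -5/3, 1/3]
R4 ← R4 + R1: [0, -4, 8, -4, 6]
R5 ← R5 − R1: [0, 2, -7, 3, -9]
R3 ← R3 + (1/9)·R2: [0, 0, 13/9, -1, 0]
R4 ← R4 + (2/3)·R2: [0, 0, 2/3, 0, 4]
R5 ← R5 − (1/3)·R2: [0, 0, -10/3, 1, -8]
R4 ← R4 − (6/13)·R3: [0, 0, 0, 6/13, 4]
R5 ← R5 + (30/13)·R3: [0, 0, 0, -17/13, -8]
R5 ← R5 + (17/6)·R4: [0, 0, 0, 0, 10/3]
5 nonzero rows, so rank(A) = 5.
A has 5 columns; by rank–nullity, nullity = 5 − 5 = 0.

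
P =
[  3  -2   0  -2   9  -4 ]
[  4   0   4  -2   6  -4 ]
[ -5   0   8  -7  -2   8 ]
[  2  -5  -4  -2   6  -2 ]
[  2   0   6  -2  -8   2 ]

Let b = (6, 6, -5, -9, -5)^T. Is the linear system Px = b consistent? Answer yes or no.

no

Row reduce the augmented matrix [P | b].
R2 ← R2 − (4/3)·R1: [0, 8/3, 4, 2/3, -6, 4/3, -2]
R3 ← R3 + (5/3)·R1: [0, -10/3, 8, -31/3, 13, 4/3, 5]
R4 ← R4 − (2/3)·R1: [0, -11/3, -4, -2/3, 0, 2/3, -13]
R5 ← R5 − (2/3)·R1: [0, 4/3, 6, -2/3, -14, 14/3, -9]
R3 ← R3 + (5/4)·R2: [0, 0, 13, -19/2, 11/2, 3, 5/2]
R4 ← R4 + (11/8)·R2: [0, 0, 3/2, 1/4, -33/4, 5/2, -63/4]
R5 ← R5 − (1/2)·R2: [0, 0, 4, -1, -11, 4, -8]
R4 ← R4 − (3/26)·R3: [0, 0, 0, 35/26, -231/26, 28/13, -417/26]
R5 ← R5 − (4/13)·R3: [0, 0, 0, 25/13, -165/13, 40/13, -114/13]
R5 ← R5 − (10/7)·R4: [0, 0, 0, 0, 0, 0, 99/7]
The echelon form has 5 nonzero rows; the last pivot sits in the augmented column, so rank(P) = 4 but rank([P|b]) = 5.
Since the ranks differ, the system is inconsistent.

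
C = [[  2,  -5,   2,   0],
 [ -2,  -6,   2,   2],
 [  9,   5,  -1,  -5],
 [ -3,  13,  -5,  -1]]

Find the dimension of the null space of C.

2

Row reduce to echelon form.
R2 ← R2 + R1: [0, -11, 4, 2]
R3 ← R3 − (9/2)·R1: [0, 55/2, -10, -5]
R4 ← R4 + (3/2)·R1: [0, 11/2, -2, -1]
R3 ← R3 + (5/2)·R2: [0, 0, 0, 0]
R4 ← R4 + (1/2)·R2: [0, 0, 0, 0]
2 nonzero rows, so rank(C) = 2.
C has 4 columns; by rank–nullity, nullity = 4 − 2 = 2.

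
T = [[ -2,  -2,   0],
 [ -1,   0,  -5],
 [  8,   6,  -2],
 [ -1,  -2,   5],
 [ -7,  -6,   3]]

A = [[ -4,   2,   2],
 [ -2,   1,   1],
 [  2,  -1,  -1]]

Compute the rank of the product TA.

1

First compute TA:
[[ 12,  -6,  -6],
 [ -6,   3,   3],
 [-48,  24,  24],
 [ 18,  -9,  -9],
 [ 46, -23, -23]]
Now row reduce the product.
R2 ← R2 + (1/2)·R1: [0, 0, 0]
R3 ← R3 + (4)·R1: [0, 0, 0]
R4 ← R4 − (3/2)·R1: [0, 0, 0]
R5 ← R5 − (23/6)·R1: [0, 0, 0]
1 nonzero row, so rank(TA) = 1.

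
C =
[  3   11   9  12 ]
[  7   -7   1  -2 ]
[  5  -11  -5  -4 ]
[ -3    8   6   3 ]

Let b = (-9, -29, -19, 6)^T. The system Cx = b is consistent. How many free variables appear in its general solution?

0

Row reduce the augmented matrix [C | b].
R2 ← R2 − (7/3)·R1: [0, -98/3, -20, -30, -8]
R3 ← R3 − (5/3)·R1: [0, -88/3, -20, -24, -4]
R4 ← R4 + R1: [0, 19, 15, 15, -3]
R3 ← R3 − (44/49)·R2: [0, 0, -100/49, 144/49, 156/49]
R4 ← R4 + (57/98)·R2: [0, 0, 165/49, -120/49, -375/49]
R4 ← R4 + (33/20)·R3: [0, 0, 0, 12/5, -12/5]
The echelon form has 4 nonzero rows, and every pivot lies in the first 4 columns, so rank(C) = rank([C|b]) = 4.
The system is consistent.
Free variables = (unknowns) − (rank) = 4 − 4 = 0.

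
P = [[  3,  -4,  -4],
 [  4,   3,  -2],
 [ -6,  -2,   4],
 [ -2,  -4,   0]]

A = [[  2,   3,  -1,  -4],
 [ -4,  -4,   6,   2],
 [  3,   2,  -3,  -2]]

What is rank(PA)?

2

First compute PA:
[[ 10,  17, -15, -12],
 [-10,  -4,  20,  -6],
 [  8,  -2, -18,  12],
 [ 12,  10, -22,   0]]
Now row reduce the product.
R2 ← R2 + R1: [0, 13, 5, -18]
R3 ← R3 − (4/5)·R1: [0, -78/5, -6, 108/5]
R4 ← R4 − (6/5)·R1: [0, -52/5, -4, 72/5]
R3 ← R3 + (6/5)·R2: [0, 0, 0, 0]
R4 ← R4 + (4/5)·R2: [0, 0, 0, 0]
2 nonzero rows, so rank(PA) = 2.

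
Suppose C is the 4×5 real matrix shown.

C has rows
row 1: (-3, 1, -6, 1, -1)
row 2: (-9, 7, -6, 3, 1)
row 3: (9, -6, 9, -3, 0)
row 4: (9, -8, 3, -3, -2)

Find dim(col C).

Row reduce to echelon form.
R2 ← R2 − (3)·R1: [0, 4, 12, 0, 4]
R3 ← R3 + (3)·R1: [0, -3, -9, 0, -3]
R4 ← R4 + (3)·R1: [0, -5, -15, 0, -5]
R3 ← R3 + (3/4)·R2: [0, 0, 0, 0, 0]
R4 ← R4 + (5/4)·R2: [0, 0, 0, 0, 0]
Echelon form has 2 nonzero rows, so rank(C) = 2.
The column space has dimension equal to the rank: 2.

2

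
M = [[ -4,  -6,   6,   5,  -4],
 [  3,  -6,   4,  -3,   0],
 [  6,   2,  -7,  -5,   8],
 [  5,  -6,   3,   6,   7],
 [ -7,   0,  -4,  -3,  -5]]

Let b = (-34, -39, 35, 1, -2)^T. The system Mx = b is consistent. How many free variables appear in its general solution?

Row reduce the augmented matrix [M | b].
R2 ← R2 + (3/4)·R1: [0, -21/2, 17/2, 3/4, -3, -129/2]
R3 ← R3 + (3/2)·R1: [0, -7, 2, 5/2, 2, -16]
R4 ← R4 + (5/4)·R1: [0, -27/2, 21/2, 49/4, 2, -83/2]
R5 ← R5 − (7/4)·R1: [0, 21/2, -29/2, -47/4, 2, 115/2]
R3 ← R3 − (2/3)·R2: [0, 0, -11/3, 2, 4, 27]
R4 ← R4 − (9/7)·R2: [0, 0, -3/7, 79/7, 41/7, 290/7]
R5 ← R5 + R2: [0, 0, -6, -11, -1, -7]
R4 ← R4 − (9/77)·R3: [0, 0, 0, 851/77, 415/77, 421/11]
R5 ← R5 − (18/11)·R3: [0, 0, 0, -157/11, -83/11, -563/11]
R5 ← R5 + (1099/851)·R4: [0, 0, 0, 0, -498/851, -1494/851]
The echelon form has 5 nonzero rows, and every pivot lies in the first 5 columns, so rank(M) = rank([M|b]) = 5.
The system is consistent.
Free variables = (unknowns) − (rank) = 5 − 5 = 0.

0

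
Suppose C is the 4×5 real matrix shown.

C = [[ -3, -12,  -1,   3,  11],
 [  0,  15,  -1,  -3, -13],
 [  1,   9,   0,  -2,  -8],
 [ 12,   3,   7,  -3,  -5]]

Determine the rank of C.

Row reduce to echelon form.
R3 ← R3 + (1/3)·R1: [0, 5, -1/3, -1, -13/3]
R4 ← R4 + (4)·R1: [0, -45, 3, 9, 39]
R3 ← R3 − (1/3)·R2: [0, 0, 0, 0, 0]
R4 ← R4 + (3)·R2: [0, 0, 0, 0, 0]
Echelon form has 2 nonzero rows, so rank(C) = 2.

2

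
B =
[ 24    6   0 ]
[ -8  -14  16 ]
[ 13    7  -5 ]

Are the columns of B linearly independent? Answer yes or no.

Row reduce B to echelon form.
R2 ← R2 + (1/3)·R1: [0, -12, 16]
R3 ← R3 − (13/24)·R1: [0, 15/4, -5]
R3 ← R3 + (5/16)·R2: [0, 0, 0]
2 pivots among 3 columns.
Only 2 < 3 pivot columns, so the columns are linearly dependent.

no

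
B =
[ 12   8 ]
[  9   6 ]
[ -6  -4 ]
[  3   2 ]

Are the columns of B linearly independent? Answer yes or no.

no

Row reduce B to echelon form.
R2 ← R2 − (3/4)·R1: [0, 0]
R3 ← R3 + (1/2)·R1: [0, 0]
R4 ← R4 − (1/4)·R1: [0, 0]
1 pivot among 2 columns.
Only 1 < 2 pivot columns, so the columns are linearly dependent.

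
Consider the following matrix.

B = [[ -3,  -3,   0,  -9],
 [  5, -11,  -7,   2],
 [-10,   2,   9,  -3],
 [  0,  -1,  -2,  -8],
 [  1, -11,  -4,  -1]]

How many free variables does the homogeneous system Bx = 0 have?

1

Row reduce to echelon form.
R2 ← R2 + (5/3)·R1: [0, -16, -7, -13]
R3 ← R3 − (10/3)·R1: [0, 12, 9, 27]
R5 ← R5 + (1/3)·R1: [0, -12, -4, -4]
R3 ← R3 + (3/4)·R2: [0, 0, 15/4, 69/4]
R4 ← R4 − (1/16)·R2: [0, 0, -25/16, -115/16]
R5 ← R5 − (3/4)·R2: [0, 0, 5/4, 23/4]
R4 ← R4 + (5/12)·R3: [0, 0, 0, 0]
R5 ← R5 − (1/3)·R3: [0, 0, 0, 0]
3 nonzero rows, so rank(B) = 3.
B has 4 columns; by rank–nullity, nullity = 4 − 3 = 1.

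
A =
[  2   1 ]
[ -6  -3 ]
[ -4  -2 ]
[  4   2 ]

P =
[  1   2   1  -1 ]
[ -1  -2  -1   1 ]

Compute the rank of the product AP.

1

First compute AP:
[[  1,   2,   1,  -1],
 [ -3,  -6,  -3,   3],
 [ -2,  -4,  -2,   2],
 [  2,   4,   2,  -2]]
Now row reduce the product.
R2 ← R2 + (3)·R1: [0, 0, 0, 0]
R3 ← R3 + (2)·R1: [0, 0, 0, 0]
R4 ← R4 − (2)·R1: [0, 0, 0, 0]
1 nonzero row, so rank(AP) = 1.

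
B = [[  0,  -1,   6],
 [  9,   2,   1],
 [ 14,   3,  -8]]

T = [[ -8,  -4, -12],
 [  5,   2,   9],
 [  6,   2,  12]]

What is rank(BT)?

First compute BT:
[[ 31,  10,  63],
 [-56, -30, -78],
 [-145, -66, -237]]
Now row reduce the product.
R2 ← R2 + (56/31)·R1: [0, -370/31, 1110/31]
R3 ← R3 + (145/31)·R1: [0, -596/31, 1788/31]
R3 ← R3 − (298/185)·R2: [0, 0, 0]
2 nonzero rows, so rank(BT) = 2.

2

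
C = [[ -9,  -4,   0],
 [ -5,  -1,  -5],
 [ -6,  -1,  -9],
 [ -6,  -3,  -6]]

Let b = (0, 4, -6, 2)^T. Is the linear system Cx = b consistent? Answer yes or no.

Row reduce the augmented matrix [C | b].
R2 ← R2 − (5/9)·R1: [0, 11/9, -5, 4]
R3 ← R3 − (2/3)·R1: [0, 5/3, -9, -6]
R4 ← R4 − (2/3)·R1: [0, -1/3, -6, 2]
R3 ← R3 − (15/11)·R2: [0, 0, -24/11, -126/11]
R4 ← R4 + (3/11)·R2: [0, 0, -81/11, 34/11]
R4 ← R4 − (27/8)·R3: [0, 0, 0, 167/4]
The echelon form has 4 nonzero rows; the last pivot sits in the augmented column, so rank(C) = 3 but rank([C|b]) = 4.
Since the ranks differ, the system is inconsistent.

no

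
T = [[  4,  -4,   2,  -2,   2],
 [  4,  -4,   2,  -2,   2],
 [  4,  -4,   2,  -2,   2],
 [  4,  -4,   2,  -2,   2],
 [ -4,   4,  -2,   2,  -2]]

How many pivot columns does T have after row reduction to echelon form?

1

Row reduce to echelon form.
R2 ← R2 − R1: [0, 0, 0, 0, 0]
R3 ← R3 − R1: [0, 0, 0, 0, 0]
R4 ← R4 − R1: [0, 0, 0, 0, 0]
R5 ← R5 + R1: [0, 0, 0, 0, 0]
Echelon form has 1 nonzero row, so rank(T) = 1.
Each nonzero row contributes one pivot column: 1 pivot columns.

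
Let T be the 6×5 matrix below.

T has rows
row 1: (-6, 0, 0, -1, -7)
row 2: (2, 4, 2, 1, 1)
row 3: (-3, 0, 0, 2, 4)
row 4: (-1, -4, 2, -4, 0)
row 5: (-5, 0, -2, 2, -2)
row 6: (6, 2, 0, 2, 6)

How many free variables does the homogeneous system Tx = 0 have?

1

Row reduce to echelon form.
R2 ← R2 + (1/3)·R1: [0, 4, 2, 2/3, -4/3]
R3 ← R3 − (1/2)·R1: [0, 0, 0, 5/2, 15/2]
R4 ← R4 − (1/6)·R1: [0, -4, 2, -23/6, 7/6]
R5 ← R5 − (5/6)·R1: [0, 0, -2, 17/6, 23/6]
R6 ← R6 + R1: [0, 2, 0, 1, -1]
R4 ← R4 + R2: [0, 0, 4, -19/6, -1/6]
R6 ← R6 − (1/2)·R2: [0, 0, -1, 2/3, -1/3]
Swap R3 ↔ R4
R5 ← R5 + (1/2)·R3: [0, 0, 0, 5/4, 15/4]
R6 ← R6 + (1/4)·R3: [0, 0, 0, -1/8, -3/8]
R5 ← R5 − (1/2)·R4: [0, 0, 0, 0, 0]
R6 ← R6 + (1/20)·R4: [0, 0, 0, 0, 0]
4 nonzero rows, so rank(T) = 4.
T has 5 columns; by rank–nullity, nullity = 5 − 4 = 1.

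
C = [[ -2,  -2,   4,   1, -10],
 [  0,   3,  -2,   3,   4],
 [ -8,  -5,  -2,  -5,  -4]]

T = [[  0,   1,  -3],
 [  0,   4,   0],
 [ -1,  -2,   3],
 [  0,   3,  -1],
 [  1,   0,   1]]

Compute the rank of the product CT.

3

First compute CT:
[[-14, -15,   7],
 [  6,  25,  -5],
 [ -2, -39,  19]]
Now row reduce the product.
R2 ← R2 + (3/7)·R1: [0, 130/7, -2]
R3 ← R3 − (1/7)·R1: [0, -258/7, 18]
R3 ← R3 + (129/65)·R2: [0, 0, 912/65]
3 nonzero rows, so rank(CT) = 3.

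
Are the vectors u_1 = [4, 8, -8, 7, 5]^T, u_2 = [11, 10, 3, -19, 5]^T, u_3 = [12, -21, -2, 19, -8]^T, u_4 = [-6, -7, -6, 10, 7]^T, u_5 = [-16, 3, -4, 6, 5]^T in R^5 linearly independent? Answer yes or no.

no

Form the matrix with these vectors as rows and row reduce.
R2 ← R2 − (11/4)·R1: [0, -12, 25, -153/4, -35/4]
R3 ← R3 − (3)·R1: [0, -45, 22, -2, -23]
R4 ← R4 + (3/2)·R1: [0, 5, -18, 41/2, 29/2]
R5 ← R5 + (4)·R1: [0, 35, -36, 34, 25]
R3 ← R3 − (15/4)·R2: [0, 0, -287/4, 2263/16, 157/16]
R4 ← R4 + (5/12)·R2: [0, 0, -91/12, 73/16, 521/48]
R5 ← R5 + (35/12)·R2: [0, 0, 443/12, -1241/16, -25/48]
R4 ← R4 − (13/123)·R3: [0, 0, 0, -2555/246, 805/82]
R5 ← R5 + (443/861)·R3: [0, 0, 0, -8249/1722, 2599/574]
R5 ← R5 − (113/245)·R4: [0, 0, 0, 0, 0]
4 nonzero rows, so the 5 vectors span a space of dimension 4.
Since 4 < 5, the vectors are linearly dependent.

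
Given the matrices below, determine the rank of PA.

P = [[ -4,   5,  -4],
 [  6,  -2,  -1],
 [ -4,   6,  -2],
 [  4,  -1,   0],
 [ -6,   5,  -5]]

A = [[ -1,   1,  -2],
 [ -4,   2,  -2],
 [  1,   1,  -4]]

First compute PA:
[[-20,   2,  14],
 [  1,   1,  -4],
 [-22,   6,   4],
 [  0,   2,  -6],
 [-19,  -1,  22]]
Now row reduce the product.
R2 ← R2 + (1/20)·R1: [0, 11/10, -33/10]
R3 ← R3 − (11/10)·R1: [0, 19/5, -57/5]
R5 ← R5 − (19/20)·R1: [0, -29/10, 87/10]
R3 ← R3 − (38/11)·R2: [0, 0, 0]
R4 ← R4 − (20/11)·R2: [0, 0, 0]
R5 ← R5 + (29/11)·R2: [0, 0, 0]
2 nonzero rows, so rank(PA) = 2.

2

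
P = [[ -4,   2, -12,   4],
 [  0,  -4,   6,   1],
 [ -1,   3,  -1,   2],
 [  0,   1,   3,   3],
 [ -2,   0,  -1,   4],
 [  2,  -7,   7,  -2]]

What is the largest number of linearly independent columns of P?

Row reduce to echelon form.
R3 ← R3 − (1/4)·R1: [0, 5/2, 2, 1]
R5 ← R5 − (1/2)·R1: [0, -1, 5, 2]
R6 ← R6 + (1/2)·R1: [0, -6, 1, 0]
R3 ← R3 + (5/8)·R2: [0, 0, 23/4, 13/8]
R4 ← R4 + (1/4)·R2: [0, 0, 9/2, 13/4]
R5 ← R5 − (1/4)·R2: [0, 0, 7/2, 7/4]
R6 ← R6 − (3/2)·R2: [0, 0, -8, -3/2]
R4 ← R4 − (18/23)·R3: [0, 0, 0, 91/46]
R5 ← R5 − (14/23)·R3: [0, 0, 0, 35/46]
R6 ← R6 + (32/23)·R3: [0, 0, 0, 35/46]
R5 ← R5 − (5/13)·R4: [0, 0, 0, 0]
R6 ← R6 − (5/13)·R4: [0, 0, 0, 0]
Echelon form has 4 nonzero rows, so rank(P) = 4.
The rank gives the maximum number of linearly independent columns: 4.

4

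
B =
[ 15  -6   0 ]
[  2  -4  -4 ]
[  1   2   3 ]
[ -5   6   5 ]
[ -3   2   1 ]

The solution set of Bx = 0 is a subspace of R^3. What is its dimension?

Row reduce to echelon form.
R2 ← R2 − (2/15)·R1: [0, -16/5, -4]
R3 ← R3 − (1/15)·R1: [0, 12/5, 3]
R4 ← R4 + (1/3)·R1: [0, 4, 5]
R5 ← R5 + (1/5)·R1: [0, 4/5, 1]
R3 ← R3 + (3/4)·R2: [0, 0, 0]
R4 ← R4 + (5/4)·R2: [0, 0, 0]
R5 ← R5 + (1/4)·R2: [0, 0, 0]
2 nonzero rows, so rank(B) = 2.
B has 3 columns; by rank–nullity, nullity = 3 − 2 = 1.

1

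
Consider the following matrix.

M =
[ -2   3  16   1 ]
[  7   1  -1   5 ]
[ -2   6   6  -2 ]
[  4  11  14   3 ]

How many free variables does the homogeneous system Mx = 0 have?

1

Row reduce to echelon form.
R2 ← R2 + (7/2)·R1: [0, 23/2, 55, 17/2]
R3 ← R3 − R1: [0, 3, -10, -3]
R4 ← R4 + (2)·R1: [0, 17, 46, 5]
R3 ← R3 − (6/23)·R2: [0, 0, -560/23, -120/23]
R4 ← R4 − (34/23)·R2: [0, 0, -812/23, -174/23]
R4 ← R4 − (29/20)·R3: [0, 0, 0, 0]
3 nonzero rows, so rank(M) = 3.
M has 4 columns; by rank–nullity, nullity = 4 − 3 = 1.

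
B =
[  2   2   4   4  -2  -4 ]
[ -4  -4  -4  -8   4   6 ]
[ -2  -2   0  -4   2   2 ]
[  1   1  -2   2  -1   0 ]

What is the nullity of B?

Row reduce to echelon form.
R2 ← R2 + (2)·R1: [0, 0, 4, 0, 0, -2]
R3 ← R3 + R1: [0, 0, 4, 0, 0, -2]
R4 ← R4 − (1/2)·R1: [0, 0, -4, 0, 0, 2]
R3 ← R3 − R2: [0, 0, 0, 0, 0, 0]
R4 ← R4 + R2: [0, 0, 0, 0, 0, 0]
2 nonzero rows, so rank(B) = 2.
B has 6 columns; by rank–nullity, nullity = 6 − 2 = 4.

4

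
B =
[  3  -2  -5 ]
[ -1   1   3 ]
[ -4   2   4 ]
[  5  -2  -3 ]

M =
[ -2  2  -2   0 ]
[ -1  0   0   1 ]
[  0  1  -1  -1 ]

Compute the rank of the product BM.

2

First compute BM:
[[ -4,   1,  -1,   3],
 [  1,   1,  -1,  -2],
 [  6,  -4,   4,  -2],
 [ -8,   7,  -7,   1]]
Now row reduce the product.
R2 ← R2 + (1/4)·R1: [0, 5/4, -5/4, -5/4]
R3 ← R3 + (3/2)·R1: [0, -5/2, 5/2, 5/2]
R4 ← R4 − (2)·R1: [0, 5, -5, -5]
R3 ← R3 + (2)·R2: [0, 0, 0, 0]
R4 ← R4 − (4)·R2: [0, 0, 0, 0]
2 nonzero rows, so rank(BM) = 2.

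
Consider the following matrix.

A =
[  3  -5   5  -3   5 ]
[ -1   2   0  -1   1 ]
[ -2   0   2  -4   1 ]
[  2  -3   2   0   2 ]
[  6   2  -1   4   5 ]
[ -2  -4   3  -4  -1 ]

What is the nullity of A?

Row reduce to echelon form.
R2 ← R2 + (1/3)·R1: [0, 1/3, 5/3, -2, 8/3]
R3 ← R3 + (2/3)·R1: [0, -10/3, 16/3, -6, 13/3]
R4 ← R4 − (2/3)·R1: [0, 1/3, -4/3, 2, -4/3]
R5 ← R5 − (2)·R1: [0, 12, -11, 10, -5]
R6 ← R6 + (2/3)·R1: [0, -22/3, 19/3, -6, 7/3]
R3 ← R3 + (10)·R2: [0, 0, 22, -26, 31]
R4 ← R4 − R2: [0, 0, -3, 4, -4]
R5 ← R5 − (36)·R2: [0, 0, -71, 82, -101]
R6 ← R6 + (22)·R2: [0, 0, 43, -50, 61]
R4 ← R4 + (3/22)·R3: [0, 0, 0, 5/11, 5/22]
R5 ← R5 + (71/22)·R3: [0, 0, 0, -21/11, -21/22]
R6 ← R6 − (43/22)·R3: [0, 0, 0, 9/11, 9/22]
R5 ← R5 + (21/5)·R4: [0, 0, 0, 0, 0]
R6 ← R6 − (9/5)·R4: [0, 0, 0, 0, 0]
4 nonzero rows, so rank(A) = 4.
A has 5 columns; by rank–nullity, nullity = 5 − 4 = 1.

1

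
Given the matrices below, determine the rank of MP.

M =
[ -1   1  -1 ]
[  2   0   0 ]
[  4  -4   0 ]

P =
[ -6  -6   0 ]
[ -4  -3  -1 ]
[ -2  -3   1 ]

First compute MP:
[[  4,   6,  -2],
 [-12, -12,   0],
 [ -8, -12,   4]]
Now row reduce the product.
R2 ← R2 + (3)·R1: [0, 6, -6]
R3 ← R3 + (2)·R1: [0, 0, 0]
2 nonzero rows, so rank(MP) = 2.

2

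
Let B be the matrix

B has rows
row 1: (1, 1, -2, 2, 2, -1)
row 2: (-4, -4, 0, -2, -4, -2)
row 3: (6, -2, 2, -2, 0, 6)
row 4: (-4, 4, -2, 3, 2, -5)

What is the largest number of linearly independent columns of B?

3

Row reduce to echelon form.
R2 ← R2 + (4)·R1: [0, 0, -8, 6, 4, -6]
R3 ← R3 − (6)·R1: [0, -8, 14, -14, -12, 12]
R4 ← R4 + (4)·R1: [0, 8, -10, 11, 10, -9]
Swap R2 ↔ R3
R4 ← R4 + R2: [0, 0, 4, -3, -2, 3]
R4 ← R4 + (1/2)·R3: [0, 0, 0, 0, 0, 0]
Echelon form has 3 nonzero rows, so rank(B) = 3.
The rank gives the maximum number of linearly independent columns: 3.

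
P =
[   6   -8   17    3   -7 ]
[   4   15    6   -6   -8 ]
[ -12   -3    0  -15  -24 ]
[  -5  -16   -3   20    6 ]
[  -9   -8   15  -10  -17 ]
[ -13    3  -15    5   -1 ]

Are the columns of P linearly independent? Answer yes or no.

Row reduce P to echelon form.
R2 ← R2 − (2/3)·R1: [0, 61/3, -16/3, -8, -10/3]
R3 ← R3 + (2)·R1: [0, -19, 34, -9, -38]
R4 ← R4 + (5/6)·R1: [0, -68/3, 67/6, 45/2, 1/6]
R5 ← R5 + (3/2)·R1: [0, -20, 81/2, -11/2, -55/2]
R6 ← R6 + (13/6)·R1: [0, -43/3, 131/6, 23/2, -97/6]
R3 ← R3 + (57/61)·R2: [0, 0, 1770/61, -1005/61, -2508/61]
R4 ← R4 + (68/61)·R2: [0, 0, 637/122, 1657/122, -433/122]
R5 ← R5 + (60/61)·R2: [0, 0, 4301/122, -1631/122, -3755/122]
R6 ← R6 + (43/61)·R2: [0, 0, 2205/122, 715/122, -2259/122]
R4 ← R4 − (637/3540)·R3: [0, 0, 0, 3905/236, 2271/590]
R5 ← R5 − (4301/3540)·R3: [0, 0, 0, 1569/236, 11313/590]
R6 ← R6 − (147/236)·R3: [0, 0, 0, 3805/236, 837/118]
R5 ← R5 − (1569/3905)·R4: [0, 0, 0, 0, 344187/19525]
R6 ← R6 − (761/781)·R4: [0, 0, 0, 0, 13053/3905]
R6 ← R6 − (95/501)·R5: [0, 0, 0, 0, 0]
5 pivots among 5 columns.
Every column is a pivot column, so the columns are linearly independent.

yes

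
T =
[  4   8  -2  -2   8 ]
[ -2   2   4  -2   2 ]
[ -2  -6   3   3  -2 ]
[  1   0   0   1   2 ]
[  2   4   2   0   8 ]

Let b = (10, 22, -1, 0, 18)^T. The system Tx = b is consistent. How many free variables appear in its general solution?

2

Row reduce the augmented matrix [T | b].
R2 ← R2 + (1/2)·R1: [0, 6, 3, -3, 6, 27]
R3 ← R3 + (1/2)·R1: [0, -2, 2, 2, 2, 4]
R4 ← R4 − (1/4)·R1: [0, -2, 1/2, 3/2, 0, -5/2]
R5 ← R5 − (1/2)·R1: [0, 0, 3, 1, 4, 13]
R3 ← R3 + (1/3)·R2: [0, 0, 3, 1, 4, 13]
R4 ← R4 + (1/3)·R2: [0, 0, 3/2, 1/2, 2, 13/2]
R4 ← R4 − (1/2)·R3: [0, 0, 0, 0, 0, 0]
R5 ← R5 − R3: [0, 0, 0, 0, 0, 0]
The echelon form has 3 nonzero rows, and every pivot lies in the first 5 columns, so rank(T) = rank([T|b]) = 3.
The system is consistent.
Free variables = (unknowns) − (rank) = 5 − 3 = 2.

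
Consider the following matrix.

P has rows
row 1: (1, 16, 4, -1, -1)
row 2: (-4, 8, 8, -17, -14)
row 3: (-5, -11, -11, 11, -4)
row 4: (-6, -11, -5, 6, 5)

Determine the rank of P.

4

Row reduce to echelon form.
R2 ← R2 + (4)·R1: [0, 72, 24, -21, -18]
R3 ← R3 + (5)·R1: [0, 69, 9, 6, -9]
R4 ← R4 + (6)·R1: [0, 85, 19, 0, -1]
R3 ← R3 − (23/24)·R2: [0, 0, -14, 209/8, 33/4]
R4 ← R4 − (85/72)·R2: [0, 0, -28/3, 595/24, 81/4]
R4 ← R4 − (2/3)·R3: [0, 0, 0, 59/8, 59/4]
Echelon form has 4 nonzero rows, so rank(P) = 4.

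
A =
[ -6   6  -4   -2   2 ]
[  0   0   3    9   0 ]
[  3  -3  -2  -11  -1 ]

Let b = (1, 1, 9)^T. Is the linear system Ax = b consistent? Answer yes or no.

no

Row reduce the augmented matrix [A | b].
R3 ← R3 + (1/2)·R1: [0, 0, -4, -12, 0, 19/2]
R3 ← R3 + (4/3)·R2: [0, 0, 0, 0, 0, 65/6]
The echelon form has 3 nonzero rows; the last pivot sits in the augmented column, so rank(A) = 2 but rank([A|b]) = 3.
Since the ranks differ, the system is inconsistent.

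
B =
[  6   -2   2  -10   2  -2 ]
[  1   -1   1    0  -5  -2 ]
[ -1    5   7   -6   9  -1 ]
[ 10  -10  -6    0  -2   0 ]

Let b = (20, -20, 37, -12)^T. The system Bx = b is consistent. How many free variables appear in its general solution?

Row reduce the augmented matrix [B | b].
R2 ← R2 − (1/6)·R1: [0, -2/3, 2/3, 5/3, -16/3, -5/3, -70/3]
R3 ← R3 + (1/6)·R1: [0, 14/3, 22/3, -23/3, 28/3, -4/3, 121/3]
R4 ← R4 − (5/3)·R1: [0, -20/3, -28/3, 50/3, -16/3, 10/3, -136/3]
R3 ← R3 + (7)·R2: [0, 0, 12, 4, -28, -13, -123]
R4 ← R4 − (10)·R2: [0, 0, -16, 0, 48, 20, 188]
R4 ← R4 + (4/3)·R3: [0, 0, 0, 16/3, 32/3, 8/3, 24]
The echelon form has 4 nonzero rows, and every pivot lies in the first 6 columns, so rank(B) = rank([B|b]) = 4.
The system is consistent.
Free variables = (unknowns) − (rank) = 6 − 4 = 2.

2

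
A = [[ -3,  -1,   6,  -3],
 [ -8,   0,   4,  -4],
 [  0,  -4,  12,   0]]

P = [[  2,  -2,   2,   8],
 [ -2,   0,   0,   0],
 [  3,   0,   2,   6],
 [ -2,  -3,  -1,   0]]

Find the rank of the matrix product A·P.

First compute AP:
[[ 20,  15,   9,  12],
 [  4,  28,  -4, -40],
 [ 44,   0,  24,  72]]
Now row reduce the product.
R2 ← R2 − (1/5)·R1: [0, 25, -29/5, -212/5]
R3 ← R3 − (11/5)·R1: [0, -33, 21/5, 228/5]
R3 ← R3 + (33/25)·R2: [0, 0, -432/125, -1296/125]
3 nonzero rows, so rank(AP) = 3.

3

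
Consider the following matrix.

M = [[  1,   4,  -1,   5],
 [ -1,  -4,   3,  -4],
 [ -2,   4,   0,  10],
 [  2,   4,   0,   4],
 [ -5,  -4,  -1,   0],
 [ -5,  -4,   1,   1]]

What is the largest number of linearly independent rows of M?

Row reduce to echelon form.
R2 ← R2 + R1: [0, 0, 2, 1]
R3 ← R3 + (2)·R1: [0, 12, -2, 20]
R4 ← R4 − (2)·R1: [0, -4, 2, -6]
R5 ← R5 + (5)·R1: [0, 16, -6, 25]
R6 ← R6 + (5)·R1: [0, 16, -4, 26]
Swap R2 ↔ R3
R4 ← R4 + (1/3)·R2: [0, 0, 4/3, 2/3]
R5 ← R5 − (4/3)·R2: [0, 0, -10/3, -5/3]
R6 ← R6 − (4/3)·R2: [0, 0, -4/3, -2/3]
R4 ← R4 − (2/3)·R3: [0, 0, 0, 0]
R5 ← R5 + (5/3)·R3: [0, 0, 0, 0]
R6 ← R6 + (2/3)·R3: [0, 0, 0, 0]
Echelon form has 3 nonzero rows, so rank(M) = 3.
The rank gives the maximum number of linearly independent rows: 3.

3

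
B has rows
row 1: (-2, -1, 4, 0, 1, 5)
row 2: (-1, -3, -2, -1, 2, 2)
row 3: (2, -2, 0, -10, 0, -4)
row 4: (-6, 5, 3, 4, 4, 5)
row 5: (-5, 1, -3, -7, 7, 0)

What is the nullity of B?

2

Row reduce to echelon form.
R2 ← R2 − (1/2)·R1: [0, -5/2, -4, -1, 3/2, -1/2]
R3 ← R3 + R1: [0, -3, 4, -10, 1, 1]
R4 ← R4 − (3)·R1: [0, 8, -9, 4, 1, -10]
R5 ← R5 − (5/2)·R1: [0, 7/2, -13, -7, 9/2, -25/2]
R3 ← R3 − (6/5)·R2: [0, 0, 44/5, -44/5, -4/5, 8/5]
R4 ← R4 + (16/5)·R2: [0, 0, -109/5, 4/5, 29/5, -58/5]
R5 ← R5 + (7/5)·R2: [0, 0, -93/5, -42/5, 33/5, -66/5]
R4 ← R4 + (109/44)·R3: [0, 0, 0, -21, 42/11, -84/11]
R5 ← R5 + (93/44)·R3: [0, 0, 0, -27, 54/11, -108/11]
R5 ← R5 − (9/7)·R4: [0, 0, 0, 0, 0, 0]
4 nonzero rows, so rank(B) = 4.
B has 6 columns; by rank–nullity, nullity = 6 − 4 = 2.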